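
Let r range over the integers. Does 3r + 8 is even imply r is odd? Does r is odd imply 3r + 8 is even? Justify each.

Forward direction. This fails: r = 0 gives 3r + 8 = 8, which is even, but 0 is even, not odd.

Converse. This also fails: r = 3 is odd, but 3r + 8 = 17 is odd, not even.

(⇒) fails and (⇐) fails.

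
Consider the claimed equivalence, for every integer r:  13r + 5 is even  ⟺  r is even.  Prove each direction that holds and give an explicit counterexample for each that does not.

(⇒) fails and (⇐) fails.

(⟹) This fails: r = 7 gives 13r + 5 = 96, which is even, but 7 is odd, not even.

(⟸) This also fails: r = 2 is even, but 13r + 5 = 31 is odd, not even.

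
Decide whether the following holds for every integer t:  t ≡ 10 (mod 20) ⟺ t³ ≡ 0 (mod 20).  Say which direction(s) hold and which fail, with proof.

[⇒] Suppose t ≡ 10 (mod 20). Write t = 20j + 10. Then (20j + 10)³ = 8000j³ + 12000j² + 6000j + 1000 = 20(400j³ + 600j² + 300j + 50) + 0, so t³ ≡ 0 (mod 20).

[⇐] This fails: take t = 0. Then 0³ = 0 ≡ 0 (mod 20), yet 0 ≡ 0 (mod 20), not 10.

(⇒) holds; (⇐) fails.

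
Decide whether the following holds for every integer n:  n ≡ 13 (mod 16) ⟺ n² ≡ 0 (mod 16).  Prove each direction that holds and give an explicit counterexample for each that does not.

(⇒) fails and (⇐) fails.

(⇒) This fails: take n = 13. Then 13 ≡ 13 (mod 16), but 13² = 169 ≡ 9 (mod 16), not 0.

(⇐) This fails: take n = 0. Then 0² = 0 ≡ 0 (mod 16), yet 0 ≡ 0 (mod 16), not 13.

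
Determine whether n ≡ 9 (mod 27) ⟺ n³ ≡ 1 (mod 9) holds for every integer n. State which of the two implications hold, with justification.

Neither implication holds.

(⟹) This fails: take n = 9. Then 9 ≡ 9 (mod 27), but 9³ = 729 ≡ 0 (mod 9), not 1.

(⟸) This fails: take n = 1. Then 1³ = 1 ≡ 1 (mod 9), yet 1 ≡ 1 (mod 27), not 9.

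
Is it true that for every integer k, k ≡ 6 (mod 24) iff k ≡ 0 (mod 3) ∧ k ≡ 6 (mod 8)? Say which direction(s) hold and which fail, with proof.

Both implications hold.

Forward direction. Suppose k ≡ 6 (mod 24); write k = 24j + 6. Since 3 ∣ 24, reducing mod 3 gives k ≡ 6 ≡ 0 (mod 3); since 8 ∣ 24, reducing mod 8 gives k ≡ 6 (mod 8).

Converse. If k ≡ 0 (mod 3) and k ≡ 6 (mod 8), then by the Chinese remainder theorem k ≡ 6 (mod 24). This is exactly k ≡ 6 (mod 24).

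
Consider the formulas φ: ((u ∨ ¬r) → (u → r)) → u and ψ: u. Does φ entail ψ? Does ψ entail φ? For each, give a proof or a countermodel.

The biconditional holds.

(⇐) Assume the antecedent. If u is true, ((u ∨ ¬r) → (u → r)) → u reduces to true regardless of the other variables. If u is false, the antecedent cannot hold. Either way ((u ∨ ¬r) → (u → r)) → u holds.

(⇒) Assume the antecedent. If u is true, u reduces to true regardless of the other variables. If u is false, the antecedent cannot hold. Either way u holds.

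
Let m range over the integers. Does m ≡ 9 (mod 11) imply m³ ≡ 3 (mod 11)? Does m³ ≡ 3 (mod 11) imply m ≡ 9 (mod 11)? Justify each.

The biconditional holds.

[⇒] Suppose m ≡ 9 (mod 11). Write m = 11j + 9. Then (11j + 9)³ = 1331j³ + 3267j² + 2673j + 729 = 11(121j³ + 297j² + 243j + 66) + 3, so m³ ≡ 3 (mod 11).

[⇐] Conversely, suppose m³ ≡ 3 (mod 11). The only residue r in {0, …, 10} with r³ ≡ 3 (mod 11) is r = 9, so m ≡ 9 (mod 11).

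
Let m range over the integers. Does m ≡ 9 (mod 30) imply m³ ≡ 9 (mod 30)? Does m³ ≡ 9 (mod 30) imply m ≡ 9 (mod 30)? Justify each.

The biconditional holds.

[⇒] Suppose m ≡ 9 (mod 30). Write m = 30j + 9. Then (30j + 9)³ = 27000j³ + 24300j² + 7290j + 729 = 30(900j³ + 810j² + 243j + 24) + 9, so m³ ≡ 9 (mod 30).

[⇐] Conversely, suppose m³ ≡ 9 (mod 30). The only residue r in {0, …, 29} with r³ ≡ 9 (mod 30) is r = 9, so m ≡ 9 (mod 30).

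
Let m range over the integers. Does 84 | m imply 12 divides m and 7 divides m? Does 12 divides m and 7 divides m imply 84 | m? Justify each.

[⇒] If 84 ∣ m, write m = 84q. Since 84 = 7·12, m = 12·(7q), so 12 ∣ m; and since 84 = 12·7, m = 7·(12q), so 7 ∣ m.

[⇐] Suppose 12 ∣ m and 7 ∣ m. Any common multiple of 12 and 7 is a multiple of their lcm; here gcd(12, 7) = 1, so lcm(12, 7) = 12·7 = 84, so 84 ∣ m.

The biconditional holds.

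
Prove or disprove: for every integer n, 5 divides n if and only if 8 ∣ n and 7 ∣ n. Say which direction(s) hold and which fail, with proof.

Both directions fail.

(⇒) This fails: take n = 5. Certainly 5 ∣ 5, but 8 ∤ 5.

(⇐) This fails: take n = 56. Both 8 ∣ 56 and 7 ∣ 56, yet 56 is not a multiple of 5 (since 56 = 11·5 + 1), so 5 ∤ 56.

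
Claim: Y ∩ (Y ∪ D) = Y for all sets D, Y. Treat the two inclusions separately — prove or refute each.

Both inclusions hold; the sets are equal.

(⊆) Let x ∈ Y ∩ (Y ∪ D). Then either x ∈ Y and x ∉ D; or x ∈ D ∩ Y. In each case x ∈ Y, so Y ∩ (Y ∪ D) ⊆ Y.

(⊇) Let x ∈ Y. Then either x ∈ Y and x ∉ D; or x ∈ D ∩ Y. In each case x ∈ Y ∩ (Y ∪ D), so Y ⊆ Y ∩ (Y ∪ D).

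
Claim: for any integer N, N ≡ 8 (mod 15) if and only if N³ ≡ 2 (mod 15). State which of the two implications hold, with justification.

Both directions hold.

[⇒] Suppose N ≡ 8 (mod 15). Write N = 15j + 8. Then (15j + 8)³ = 3375j³ + 5400j² + 2880j + 512 = 15(225j³ + 360j² + 192j + 34) + 2, so N³ ≡ 2 (mod 15).

[⇐] Conversely, suppose N³ ≡ 2 (mod 15). The only residue r in {0, …, 14} with r³ ≡ 2 (mod 15) is r = 8, so N ≡ 8 (mod 15).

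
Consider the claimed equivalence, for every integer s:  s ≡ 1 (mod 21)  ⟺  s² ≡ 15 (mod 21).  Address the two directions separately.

Neither implication holds.

(⟹) This fails: take s = 1. Then 1 ≡ 1 (mod 21), but 1² = 1 ≡ 1 (mod 21), not 15.

(⟸) This fails: take s = 6. Then 6² = 36 ≡ 15 (mod 21), yet 6 ≡ 6 (mod 21), not 1.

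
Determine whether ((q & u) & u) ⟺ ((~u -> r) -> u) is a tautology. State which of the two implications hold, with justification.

Not equivalent: only (⇒) holds.

[⇒] Assume the antecedent. If q is true, the antecedent forces (q = T, r = F, u = T) or (q = T, r = T, u = T), and (~u -> r) -> u holds there. If q is false, the antecedent cannot hold. Either way (~u -> r) -> u holds.

[⇐] This fails. Under q = F, r = F, u = F, the left side is false but the right side is true.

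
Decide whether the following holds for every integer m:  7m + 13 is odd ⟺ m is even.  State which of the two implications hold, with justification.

(⇒) Suppose 7m + 13 is odd. Since 7 is odd, 7m and m have the same parity, so 7m + 13 ≡ m + 13 (mod 2). As 13 is odd, 7m + 13 is odd exactly when m is even. Thus m is even.

(⇐) Conversely, suppose m is even; write m = 2j. Then 7m + 13 = 7·(2j) + 13 = 2·7j + 13, which is odd.

Both implications hold.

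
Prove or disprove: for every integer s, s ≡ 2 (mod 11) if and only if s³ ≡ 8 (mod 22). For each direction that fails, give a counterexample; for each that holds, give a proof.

Only the converse holds.

[⇒] This fails: take s = 13. Then 13 ≡ 2 (mod 11), but 13³ = 2197 ≡ 19 (mod 22), not 8.

[⇐] Conversely, the residues r modulo 22 with r³ ≡ 8 (mod 22) are exactly {2}, and each is ≡ 2 (mod 11).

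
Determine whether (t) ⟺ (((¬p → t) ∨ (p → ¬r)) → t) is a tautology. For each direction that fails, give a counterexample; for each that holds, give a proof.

(⟸) Assume the antecedent. If r is true, the antecedent forces (r = T, t = T, p = F) or (r = T, t = T, p = T), and t holds there. If r is false, the antecedent forces (r = F, t = T, p = F) or (r = F, t = T, p = T), and t holds there. Either way t holds.

(⟹) Assume the antecedent. If r is true, the antecedent forces (r = T, t = T, p = F) or (r = T, t = T, p = T), and ((¬p → t) ∨ (p → ¬r)) → t holds there. If r is false, the antecedent forces (r = F, t = T, p = F) or (r = F, t = T, p = T), and ((¬p → t) ∨ (p → ¬r)) → t holds there. Either way ((¬p → t) ∨ (p → ¬r)) → t holds.

Both directions hold; the statement is true.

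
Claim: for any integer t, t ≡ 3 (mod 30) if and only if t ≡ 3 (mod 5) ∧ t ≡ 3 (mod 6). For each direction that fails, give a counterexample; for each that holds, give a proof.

Both implications hold.

(→) Suppose t ≡ 3 (mod 30); write t = 30j + 3. Since 5 ∣ 30, reducing mod 5 gives t ≡ 3 (mod 5); since 6 ∣ 30, reducing mod 6 gives t ≡ 3 (mod 6).

(←) Conversely, if t ≡ 3 (mod 5) and t ≡ 3 (mod 6), then by the Chinese remainder theorem t ≡ 3 (mod 30). This is exactly t ≡ 3 (mod 30).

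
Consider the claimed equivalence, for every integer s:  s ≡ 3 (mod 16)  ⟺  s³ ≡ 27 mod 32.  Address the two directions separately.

Only the reverse direction holds.

(⟹) This fails: take s = 19. Then 19 ≡ 3 (mod 16), but 19³ = 6859 ≡ 11 (mod 32), not 27.

(⟸) Conversely, the residues r modulo 32 with r³ ≡ 27 (mod 32) are exactly {3}, and each is ≡ 3 (mod 16).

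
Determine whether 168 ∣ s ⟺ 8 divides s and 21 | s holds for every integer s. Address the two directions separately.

(⟹) If 168 ∣ s, write s = 168q. Since 168 = 21·8, s = 8·(21q), so 8 ∣ s; and since 168 = 8·21, s = 21·(8q), so 21 ∣ s.

(⟸) Suppose 8 ∣ s and 21 ∣ s. Any common multiple of 8 and 21 is a multiple of their lcm; here gcd(8, 21) = 1, so lcm(8, 21) = 8·21 = 168, so 168 ∣ s.

Both implications hold.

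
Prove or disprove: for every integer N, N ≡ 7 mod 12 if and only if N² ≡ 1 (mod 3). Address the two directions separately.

Not equivalent: only (⇒) holds.

(→) Suppose N ≡ 7 (mod 12). Then N² ≡ 7² = 49 (mod 12), and since 3 ∣ 12, also N² ≡ 1 (mod 3).

(←) This fails: take N = 1. Then 1² = 1 ≡ 1 (mod 3), yet 1 ≡ 1 (mod 12), not 7.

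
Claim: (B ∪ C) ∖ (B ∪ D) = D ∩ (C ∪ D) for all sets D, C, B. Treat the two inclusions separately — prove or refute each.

(⟹) This inclusion fails. Take D = ∅, C = {1}, B = ∅; then 1 ∈ (B ∪ C) ∖ (B ∪ D) but 1 ∉ D ∩ (C ∪ D).

(⟸) This inclusion fails. Take D = {1}, C = ∅, B = ∅; then 1 ∈ D ∩ (C ∪ D) but 1 ∉ (B ∪ C) ∖ (B ∪ D).

Both inclusions fail.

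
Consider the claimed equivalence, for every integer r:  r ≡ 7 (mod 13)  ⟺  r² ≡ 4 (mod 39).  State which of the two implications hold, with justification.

(→) This fails: take r = 7. Then 7 ≡ 7 (mod 13), but 7² = 49 ≡ 10 (mod 39), not 4.

(←) This fails: take r = 2. Then 2² = 4 ≡ 4 (mod 39), yet 2 ≡ 2 (mod 13), not 7.

(⇒) fails and (⇐) fails.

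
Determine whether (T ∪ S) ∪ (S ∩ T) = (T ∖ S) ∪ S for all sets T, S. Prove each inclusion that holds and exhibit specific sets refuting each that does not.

Both inclusions hold; the sets are equal.

Forward inclusion. Let x ∈ (T ∪ S) ∪ (S ∩ T). Then either x ∈ T and x ∉ S; or x ∈ S and x ∉ T; or x ∈ T ∩ S. In each case x ∈ (T ∖ S) ∪ S, so (T ∪ S) ∪ (S ∩ T) ⊆ (T ∖ S) ∪ S.

Reverse inclusion. Let x ∈ (T ∖ S) ∪ S. Then either x ∈ T and x ∉ S; or x ∈ S and x ∉ T; or x ∈ T ∩ S. In each case x ∈ (T ∪ S) ∪ (S ∩ T), so (T ∖ S) ∪ S ⊆ (T ∪ S) ∪ (S ∩ T).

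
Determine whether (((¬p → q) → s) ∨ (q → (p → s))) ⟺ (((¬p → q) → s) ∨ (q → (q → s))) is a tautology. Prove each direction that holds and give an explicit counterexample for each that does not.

(⟹) This fails. Under s = F, p = F, q = T, the left side is true but the right side is false.

(⟸) Assume the antecedent. If s is true, ((¬p → q) → s) ∨ (q → (p → s)) reduces to true regardless of the other variables. If s is false, the antecedent forces (s = F, p = F, q = F) or (s = F, p = T, q = F), and ((¬p → q) → s) ∨ (q → (p → s)) holds there. Either way ((¬p → q) → s) ∨ (q → (p → s)) holds.

Only the reverse direction holds.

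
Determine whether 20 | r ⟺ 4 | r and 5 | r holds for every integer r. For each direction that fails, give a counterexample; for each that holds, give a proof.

The biconditional holds.

(→) If 20 ∣ r, write r = 20q. Since 20 = 5·4, r = 4·(5q), so 4 ∣ r; and since 20 = 4·5, r = 5·(4q), so 5 ∣ r.

(←) Suppose 4 ∣ r and 5 ∣ r. Any common multiple of 4 and 5 is a multiple of their lcm; here gcd(4, 5) = 1, so lcm(4, 5) = 4·5 = 20, so 20 ∣ r.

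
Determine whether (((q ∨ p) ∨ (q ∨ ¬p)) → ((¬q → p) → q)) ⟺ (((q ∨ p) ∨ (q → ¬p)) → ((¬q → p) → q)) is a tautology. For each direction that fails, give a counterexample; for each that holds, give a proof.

[⇒] Assume the antecedent. If p is true, the antecedent forces (p = T, q = T), and the consequent holds there. If p is false, the consequent reduces to true regardless of the other variables. Either way the consequent holds.

[⇐] Assume the antecedent. If p is true, the antecedent forces (p = T, q = T), and the consequent holds there. If p is false, the consequent reduces to true regardless of the other variables. Either way the consequent holds.

The biconditional holds.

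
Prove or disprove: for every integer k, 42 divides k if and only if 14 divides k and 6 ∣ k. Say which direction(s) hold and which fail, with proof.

(⟹) If 42 ∣ k, write k = 42q. Since 42 = 3·14, k = 14·(3q), so 14 ∣ k; and since 42 = 7·6, k = 6·(7q), so 6 ∣ k.

(⟸) Suppose 14 ∣ k and 6 ∣ k. Any common multiple of 14 and 6 is a multiple of their lcm; here lcm(14, 6) = 14·6/gcd(14, 6) = 84/2 = 42, so 42 ∣ k.

The biconditional holds.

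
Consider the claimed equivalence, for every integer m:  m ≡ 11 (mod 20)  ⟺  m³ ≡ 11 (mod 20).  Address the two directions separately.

Forward direction. Suppose m ≡ 11 (mod 20). Write m = 20j + 11. Then (20j + 11)³ = 8000j³ + 13200j² + 7260j + 1331 = 20(400j³ + 660j² + 363j + 66) + 11, so m³ ≡ 11 (mod 20).

Converse. Suppose m³ ≡ 11 (mod 20). The only residue r in {0, …, 19} with r³ ≡ 11 (mod 20) is r = 11, so m ≡ 11 (mod 20).

Both implications hold.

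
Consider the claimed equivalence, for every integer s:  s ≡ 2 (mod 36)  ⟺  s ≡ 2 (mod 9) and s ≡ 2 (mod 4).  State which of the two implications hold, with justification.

(⟹) Suppose s ≡ 2 (mod 36); write s = 36j + 2. Since 9 ∣ 36, reducing mod 9 gives s ≡ 2 (mod 9); since 4 ∣ 36, reducing mod 4 gives s ≡ 2 (mod 4).

(⟸) Conversely, if s ≡ 2 (mod 9) and s ≡ 2 (mod 4), then by the Chinese remainder theorem s ≡ 2 (mod 36). This is exactly s ≡ 2 (mod 36).

Both directions hold; the statement is true.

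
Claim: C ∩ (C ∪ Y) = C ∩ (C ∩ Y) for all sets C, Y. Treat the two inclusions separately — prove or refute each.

(⊆) This inclusion fails. Take C = {1}, Y = ∅; then 1 ∈ C ∩ (C ∪ Y) but 1 ∉ C ∩ (C ∩ Y).

(⊇) Let x ∈ C ∩ (C ∩ Y). Then x ∈ C ∩ Y, from which x ∈ C ∩ (C ∪ Y).

The sets are not equal: only the reverse inclusion holds.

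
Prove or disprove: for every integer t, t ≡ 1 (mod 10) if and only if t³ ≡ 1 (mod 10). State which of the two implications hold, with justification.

Both directions hold; the statement is true.

Forward direction. Suppose t ≡ 1 (mod 10). Write t = 10j + 1. Then (10j + 1)³ = 1000j³ + 300j² + 30j + 1 = 10(100j³ + 30j² + 3j) + 1, so t³ ≡ 1 (mod 10).

Converse. For the converse, argue contrapositively. If t ≢ 1 (mod 10), then t is congruent to one of 0, 2, 3, 4, 5, 6, 7, 8, 9 modulo 10, and these give t³ ≡ 0, 8, 7, 4, 5, 6, 3, 2, 9 respectively — never 1.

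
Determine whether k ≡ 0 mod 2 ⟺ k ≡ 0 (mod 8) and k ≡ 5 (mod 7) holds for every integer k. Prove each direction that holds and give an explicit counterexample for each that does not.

Only the reverse direction holds.

[⇒] This fails: k = 0 gives 0 ≡ 0 (mod 2) but 0 ≡ 0 (mod 7), so the conjunction on the right does not hold.

[⇐] Conversely, if k ≡ 0 (mod 8) and k ≡ 5 (mod 7), then by the Chinese remainder theorem k ≡ 40 (mod 56). Since 40 ≡ 0 (mod 2) and 2 ∣ 56, we get k ≡ 0 (mod 2).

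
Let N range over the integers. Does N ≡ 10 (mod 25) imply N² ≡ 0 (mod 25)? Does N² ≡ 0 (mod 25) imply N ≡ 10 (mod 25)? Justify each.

(⟸) This fails: take N = 0. Then 0² = 0 ≡ 0 (mod 25), yet 0 ≡ 0 (mod 25), not 10.

(⟹) Suppose N ≡ 10 (mod 25). Write N = 25j + 10. Then (25j + 10)² = 625j² + 500j + 100 = 25(25j² + 20j + 4) + 0, so N² ≡ 0 (mod 25).

Only the forward direction holds.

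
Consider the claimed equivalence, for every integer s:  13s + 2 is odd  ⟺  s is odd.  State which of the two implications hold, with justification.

(→) Suppose 13s + 2 is odd. Since 13 is odd, 13s and s have the same parity, so 13s + 2 ≡ s + 2 (mod 2). As 2 is even, 13s + 2 is odd exactly when s is odd. Thus s is odd.

(←) Conversely, suppose s is odd; write s = 2j + 1. Then 13s + 2 = 13·(2j + 1) + 2 = 2·13j + 15, which is odd.

Both implications hold.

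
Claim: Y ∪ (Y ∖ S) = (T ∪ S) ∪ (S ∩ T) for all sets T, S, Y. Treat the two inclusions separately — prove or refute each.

(⟹) This inclusion fails. Take T = ∅, S = ∅, Y = {1}; then 1 ∈ Y ∪ (Y ∖ S) but 1 ∉ (T ∪ S) ∪ (S ∩ T).

(⟸) This inclusion fails. Take T = {1}, S = ∅, Y = ∅; then 1 ∈ (T ∪ S) ∪ (S ∩ T) but 1 ∉ Y ∪ (Y ∖ S).

Both inclusions fail.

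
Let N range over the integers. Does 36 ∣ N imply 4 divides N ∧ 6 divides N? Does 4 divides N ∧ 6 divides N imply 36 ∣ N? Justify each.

The forward direction holds; the converse fails.

(⇒) If 36 ∣ N, write N = 36q. Since 36 = 9·4, N = 4·(9q), so 4 ∣ N; and since 36 = 6·6, N = 6·(6q), so 6 ∣ N.

(⇐) This fails: take N = 12. Both 4 ∣ 12 and 6 ∣ 12, yet 12 is not a multiple of 36 (since 12 = 0·36 + 12), so 36 ∤ 12.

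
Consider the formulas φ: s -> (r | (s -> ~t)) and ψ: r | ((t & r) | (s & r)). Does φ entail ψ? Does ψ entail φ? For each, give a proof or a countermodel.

(→) This fails. Under s = F, r = F, t = F, the left side is true but the right side is false.

(←) Assume the antecedent. If s is true, the antecedent forces (s = T, r = T, t = F) or (s = T, r = T, t = T), and s -> (r | (s -> ~t)) holds there. If s is false, s -> (r | (s -> ~t)) reduces to true regardless of the other variables. Either way s -> (r | (s -> ~t)) holds.

Only the reverse direction holds.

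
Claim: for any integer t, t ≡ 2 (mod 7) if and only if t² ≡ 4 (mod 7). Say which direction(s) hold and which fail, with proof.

(⇒) holds; (⇐) fails.

(→) Suppose t ≡ 2 (mod 7). Write t = 7j + 2. Then (7j + 2)² = 49j² + 28j + 4 = 7(7j² + 4j) + 4, so t² ≡ 4 (mod 7).

(←) This fails: take t = 5. Then 5² = 25 ≡ 4 (mod 7), yet 5 ≡ 5 (mod 7), not 2.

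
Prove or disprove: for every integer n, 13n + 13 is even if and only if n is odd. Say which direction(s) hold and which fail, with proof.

Forward direction. Suppose 13n + 13 is even. Since 13 is odd, 13n and n have the same parity, so 13n + 13 ≡ n + 13 (mod 2). As 13 is odd, 13n + 13 is even exactly when n is odd. Thus n is odd.

Converse. Suppose n is odd; write n = 2j + 1. Then 13n + 13 = 13·(2j + 1) + 13 = 2·13j + 26, which is even.

The biconditional holds.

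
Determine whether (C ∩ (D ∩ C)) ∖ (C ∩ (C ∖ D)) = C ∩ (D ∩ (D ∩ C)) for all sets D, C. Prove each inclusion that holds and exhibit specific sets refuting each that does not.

The two sets are equal.

(⟸) Let x ∈ C ∩ (D ∩ (D ∩ C)). Then x ∈ D ∩ C, from which x ∈ (C ∩ (D ∩ C)) ∖ (C ∩ (C ∖ D)).

(⟹) Let x ∈ (C ∩ (D ∩ C)) ∖ (C ∩ (C ∖ D)). Then x ∈ D ∩ C, from which x ∈ C ∩ (D ∩ (D ∩ C)).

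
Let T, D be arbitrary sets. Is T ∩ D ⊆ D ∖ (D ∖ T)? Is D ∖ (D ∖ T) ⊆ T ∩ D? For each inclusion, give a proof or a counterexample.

Both inclusions hold; the sets are equal.

Forward inclusion. Let x ∈ T ∩ D. Then x ∈ T ∩ D, from which x ∈ D ∖ (D ∖ T).

Reverse inclusion. Let x ∈ D ∖ (D ∖ T). Then x ∈ T ∩ D, from which x ∈ T ∩ D.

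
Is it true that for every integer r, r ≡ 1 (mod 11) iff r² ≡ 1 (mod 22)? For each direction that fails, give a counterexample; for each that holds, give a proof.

(⟹) This fails: take r = 12. Then 12 ≡ 1 (mod 11), but 12² = 144 ≡ 12 (mod 22), not 1.

(⟸) This fails: take r = 21. Then 21² = 441 ≡ 1 (mod 22), yet 21 ≡ 10 (mod 11), not 1.

(⇒) fails and (⇐) fails.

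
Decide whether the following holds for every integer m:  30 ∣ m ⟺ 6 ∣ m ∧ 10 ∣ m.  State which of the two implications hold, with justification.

Equivalent; both directions hold.

(→) If 30 ∣ m, write m = 30q. Since 30 = 5·6, m = 6·(5q), so 6 ∣ m; and since 30 = 3·10, m = 10·(3q), so 10 ∣ m.

(←) Suppose 6 ∣ m and 10 ∣ m. Any common multiple of 6 and 10 is a multiple of their lcm; here lcm(6, 10) = 6·10/gcd(6, 10) = 60/2 = 30, so 30 ∣ m.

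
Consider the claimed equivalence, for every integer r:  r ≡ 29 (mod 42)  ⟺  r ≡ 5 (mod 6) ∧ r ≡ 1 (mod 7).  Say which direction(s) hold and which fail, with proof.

The biconditional holds.

(←) If r ≡ 5 (mod 6) and r ≡ 1 (mod 7), then by the Chinese remainder theorem r ≡ 29 (mod 42). This is exactly r ≡ 29 (mod 42).

(→) Suppose r ≡ 29 (mod 42); write r = 42j + 29. Since 6 ∣ 42, reducing mod 6 gives r ≡ 29 ≡ 5 (mod 6); since 7 ∣ 42, reducing mod 7 gives r ≡ 29 ≡ 1 (mod 7).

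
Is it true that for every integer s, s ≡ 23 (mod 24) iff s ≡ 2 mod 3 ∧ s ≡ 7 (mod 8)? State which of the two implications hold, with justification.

Equivalent; both directions hold.

Forward direction. Suppose s ≡ 23 (mod 24); write s = 24j + 23. Since 3 ∣ 24, reducing mod 3 gives s ≡ 23 ≡ 2 (mod 3); since 8 ∣ 24, reducing mod 8 gives s ≡ 23 ≡ 7 (mod 8).

Converse. If s ≡ 2 (mod 3) and s ≡ 7 (mod 8), then by the Chinese remainder theorem s ≡ 23 (mod 24). This is exactly s ≡ 23 (mod 24).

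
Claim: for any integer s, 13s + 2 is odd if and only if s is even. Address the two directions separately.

Neither direction holds.

Forward direction. This fails: s = 5 gives 13s + 2 = 67, which is odd, but 5 is odd, not even.

Converse. This also fails: s = 2 is even, but 13s + 2 = 28 is even, not odd.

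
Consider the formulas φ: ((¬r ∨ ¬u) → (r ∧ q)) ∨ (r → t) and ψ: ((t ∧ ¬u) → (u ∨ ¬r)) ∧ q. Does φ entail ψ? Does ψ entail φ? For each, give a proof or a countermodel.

[⇐] Assume the antecedent. If q is true, the consequent reduces to true regardless of the other variables. If q is false, the antecedent cannot hold. Either way the consequent holds.

[⇒] This fails. Under q = F, r = F, u = F, t = F, the left side is true but the right side is false.

(⇒) fails; (⇐) holds.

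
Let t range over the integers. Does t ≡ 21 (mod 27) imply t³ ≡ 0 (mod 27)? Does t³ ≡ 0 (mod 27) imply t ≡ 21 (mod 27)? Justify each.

(⟹) Suppose t ≡ 21 (mod 27). Write t = 27j + 21. Then (27j + 21)³ = 19683j³ + 45927j² + 35721j + 9261 = 27(729j³ + 1701j² + 1323j + 343) + 0, so t³ ≡ 0 (mod 27).

(⟸) This fails: take t = 0. Then 0³ = 0 ≡ 0 (mod 27), yet 0 ≡ 0 (mod 27), not 21.

Not equivalent: only (⇒) holds.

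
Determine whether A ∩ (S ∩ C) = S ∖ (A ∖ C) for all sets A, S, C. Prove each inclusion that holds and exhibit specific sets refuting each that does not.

(⊆) Let x ∈ A ∩ (S ∩ C). Then x ∈ A ∩ S ∩ C, from which x ∈ S ∖ (A ∖ C).

(⊇) This inclusion fails. Take A = ∅, S = {1}, C = ∅; then 1 ∈ S ∖ (A ∖ C) but 1 ∉ A ∩ (S ∩ C).

The sets are not equal: only the forward inclusion holds.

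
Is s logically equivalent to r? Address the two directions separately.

(⟹) This fails. Under s = T, r = F, the left side is true but the right side is false.

(⟸) This fails. Under s = F, r = T, the left side is false but the right side is true.

(⇒) fails and (⇐) fails.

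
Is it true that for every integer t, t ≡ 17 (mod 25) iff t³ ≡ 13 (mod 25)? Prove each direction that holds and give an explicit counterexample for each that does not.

Both directions hold.

(⟹) Suppose t ≡ 17 (mod 25). Write t = 25j + 17. Then (25j + 17)³ = 15625j³ + 31875j² + 21675j + 4913 = 25(625j³ + 1275j² + 867j + 196) + 13, so t³ ≡ 13 (mod 25).

(⟸) Conversely, suppose t³ ≡ 13 (mod 25). The only residue r in {0, …, 24} with r³ ≡ 13 (mod 25) is r = 17, so t ≡ 17 (mod 25).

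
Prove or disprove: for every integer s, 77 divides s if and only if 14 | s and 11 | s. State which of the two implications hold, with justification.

[⇒] This fails: take s = 77. Certainly 77 ∣ 77, but 14 ∤ 77.

[⇐] Suppose 14 ∣ s and 11 ∣ s. Any common multiple of 14 and 11 is a multiple of their lcm; here gcd(14, 11) = 1, so lcm(14, 11) = 14·11 = 154, so 154 ∣ s. Since 77 ∣ 154, it follows that 77 ∣ s.

(⇒) fails; (⇐) holds.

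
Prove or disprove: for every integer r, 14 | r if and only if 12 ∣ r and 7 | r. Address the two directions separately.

Only the converse holds.

(⟹) This fails: take r = 14. Certainly 14 ∣ 14, but 12 ∤ 14.

(⟸) Suppose 12 ∣ r and 7 ∣ r. Any common multiple of 12 and 7 is a multiple of their lcm; here gcd(12, 7) = 1, so lcm(12, 7) = 12·7 = 84, so 84 ∣ r. Since 14 ∣ 84, it follows that 14 ∣ r.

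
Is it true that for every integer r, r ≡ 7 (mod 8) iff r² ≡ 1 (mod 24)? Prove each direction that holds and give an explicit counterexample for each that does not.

(⇒) This fails: take r = 15. Then 15 ≡ 7 (mod 8), but 15² = 225 ≡ 9 (mod 24), not 1.

(⇐) This fails: take r = 1. Then 1² = 1 ≡ 1 (mod 24), yet 1 ≡ 1 (mod 8), not 7.

(⇒) fails and (⇐) fails.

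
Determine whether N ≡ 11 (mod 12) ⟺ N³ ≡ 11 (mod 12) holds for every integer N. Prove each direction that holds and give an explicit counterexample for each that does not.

(←) Suppose N³ ≡ 11 (mod 12). The only residue r in {0, …, 11} with r³ ≡ 11 (mod 12) is r = 11, so N ≡ 11 (mod 12).

(→) Suppose N ≡ 11 (mod 12). Write N = 12j + 11. Then (12j + 11)³ = 1728j³ + 4752j² + 4356j + 1331 = 12(144j³ + 396j² + 363j + 110) + 11, so N³ ≡ 11 (mod 12).

Both directions hold.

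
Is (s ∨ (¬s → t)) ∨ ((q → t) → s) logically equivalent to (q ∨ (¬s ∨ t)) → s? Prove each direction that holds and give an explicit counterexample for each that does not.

(→) This fails. Under t = T, s = F, q = F, the left side is true but the right side is false.

(←) Assume the antecedent. If t is true, (s ∨ (¬s → t)) ∨ ((q → t) → s) reduces to true regardless of the other variables. If t is false, the antecedent forces (t = F, s = T, q = F) or (t = F, s = T, q = T), and (s ∨ (¬s → t)) ∨ ((q → t) → s) holds there. Either way (s ∨ (¬s → t)) ∨ ((q → t) → s) holds.

The forward direction fails; the converse holds.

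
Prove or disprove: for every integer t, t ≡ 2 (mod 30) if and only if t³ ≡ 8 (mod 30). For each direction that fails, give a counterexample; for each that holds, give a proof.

(⇐) Suppose t³ ≡ 8 (mod 30). The only residue r in {0, …, 29} with r³ ≡ 8 (mod 30) is r = 2, so t ≡ 2 (mod 30).

(⇒) Suppose t ≡ 2 (mod 30). Write t = 30j + 2. Then (30j + 2)³ = 27000j³ + 5400j² + 360j + 8 = 30(900j³ + 180j² + 12j) + 8, so t³ ≡ 8 (mod 30).

Both directions hold; the statement is true.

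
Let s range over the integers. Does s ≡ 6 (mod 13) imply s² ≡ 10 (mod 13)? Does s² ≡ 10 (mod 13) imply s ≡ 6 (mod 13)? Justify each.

(⇒) Suppose s ≡ 6 (mod 13). Write s = 13j + 6. Then (13j + 6)² = 169j² + 156j + 36 = 13(13j² + 12j + 2) + 10, so s² ≡ 10 (mod 13).

(⇐) This fails: take s = 7. Then 7² = 49 ≡ 10 (mod 13), yet 7 ≡ 7 (mod 13), not 6.

Only the forward direction holds.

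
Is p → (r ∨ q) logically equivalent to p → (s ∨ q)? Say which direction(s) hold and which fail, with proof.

(⇒) fails and (⇐) fails.

Forward direction. This fails. Under p = T, s = F, q = F, r = T, the left side is true but the right side is false.

Converse. This fails. Under p = T, s = T, q = F, r = F, the left side is false but the right side is true.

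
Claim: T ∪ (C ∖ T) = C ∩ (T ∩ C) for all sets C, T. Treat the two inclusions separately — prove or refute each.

The sets are not equal: only the reverse inclusion holds.

Reverse inclusion. Let x ∈ C ∩ (T ∩ C). Then x ∈ C ∩ T, from which x ∈ T ∪ (C ∖ T).

Forward inclusion. This inclusion fails. Take C = {1}, T = ∅; then 1 ∈ T ∪ (C ∖ T) but 1 ∉ C ∩ (T ∩ C).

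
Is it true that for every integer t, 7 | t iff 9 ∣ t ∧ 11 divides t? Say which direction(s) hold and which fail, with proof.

Neither direction holds.

(→) This fails: take t = 7. Certainly 7 ∣ 7, but 9 ∤ 7.

(←) This fails: take t = 99. Both 9 ∣ 99 and 11 ∣ 99, yet 99 is not a multiple of 7 (since 99 = 14·7 + 1), so 7 ∤ 99.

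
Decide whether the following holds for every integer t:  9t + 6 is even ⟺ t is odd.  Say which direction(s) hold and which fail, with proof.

[⇒] This fails: t = 6 gives 9t + 6 = 60, which is even, but 6 is even, not odd.

[⇐] This also fails: t = 3 is odd, but 9t + 6 = 33 is odd, not even.

Neither direction holds.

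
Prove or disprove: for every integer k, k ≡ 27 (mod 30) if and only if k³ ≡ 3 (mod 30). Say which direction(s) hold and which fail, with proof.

Both directions hold; the statement is true.

[⇒] Suppose k ≡ 27 (mod 30). Write k = 30j + 27. Then (30j + 27)³ = 27000j³ + 72900j² + 65610j + 19683 = 30(900j³ + 2430j² + 2187j + 656) + 3, so k³ ≡ 3 (mod 30).

[⇐] Conversely, suppose k³ ≡ 3 (mod 30). The only residue r in {0, …, 29} with r³ ≡ 3 (mod 30) is r = 27, so k ≡ 27 (mod 30).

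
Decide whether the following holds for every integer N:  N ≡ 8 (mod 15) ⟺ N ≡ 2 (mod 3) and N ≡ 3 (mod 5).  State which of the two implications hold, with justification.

Both directions hold; the statement is true.

(⟹) Suppose N ≡ 8 (mod 15); write N = 15j + 8. Since 3 ∣ 15, reducing mod 3 gives N ≡ 8 ≡ 2 (mod 3); since 5 ∣ 15, reducing mod 5 gives N ≡ 8 ≡ 3 (mod 5).

(⟸) Conversely, if N ≡ 2 (mod 3) and N ≡ 3 (mod 5), then by the Chinese remainder theorem N ≡ 8 (mod 15). This is exactly N ≡ 8 (mod 15).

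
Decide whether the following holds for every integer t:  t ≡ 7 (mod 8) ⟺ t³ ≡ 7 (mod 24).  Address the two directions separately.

Converse. The residues r modulo 24 with r³ ≡ 7 (mod 24) are exactly {7}, and each is ≡ 7 (mod 8).

Forward direction. This fails: take t = 15. Then 15 ≡ 7 (mod 8), but 15³ = 3375 ≡ 15 (mod 24), not 7.

(⇒) fails; (⇐) holds.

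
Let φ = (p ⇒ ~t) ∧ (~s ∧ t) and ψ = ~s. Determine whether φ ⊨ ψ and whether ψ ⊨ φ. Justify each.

[⇒] Assume the antecedent. If s is true, the antecedent cannot hold. If s is false, ~s reduces to true regardless of the other variables. Either way ~s holds.

[⇐] This fails. Under s = F, t = F, p = F, the left side is false but the right side is true.

Only the forward implication holds.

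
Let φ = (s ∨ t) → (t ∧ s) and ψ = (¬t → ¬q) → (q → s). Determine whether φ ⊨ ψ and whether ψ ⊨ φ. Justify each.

The forward direction holds; the converse fails.

(→) Assume the antecedent. If q is true, the antecedent forces (q = T, t = F, s = F) or (q = T, t = T, s = T), and (¬t → ¬q) → (q → s) holds there. If q is false, (¬t → ¬q) → (q → s) reduces to true regardless of the other variables. Either way (¬t → ¬q) → (q → s) holds.

(←) This fails. Under q = F, t = T, s = F, the left side is false but the right side is true.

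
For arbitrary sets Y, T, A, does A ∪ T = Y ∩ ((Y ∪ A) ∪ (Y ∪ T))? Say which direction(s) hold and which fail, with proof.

Both inclusions fail.

(⟹) This inclusion fails. Take Y = ∅, T = {1}, A = ∅; then 1 ∈ A ∪ T but 1 ∉ Y ∩ ((Y ∪ A) ∪ (Y ∪ T)).

(⟸) This inclusion fails. Take Y = {1}, T = ∅, A = ∅; then 1 ∈ Y ∩ ((Y ∪ A) ∪ (Y ∪ T)) but 1 ∉ A ∪ T.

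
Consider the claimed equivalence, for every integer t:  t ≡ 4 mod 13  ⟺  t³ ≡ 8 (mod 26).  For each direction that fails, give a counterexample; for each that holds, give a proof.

Neither direction holds.

(⇒) This fails: take t = 4. Then 4 ≡ 4 (mod 13), but 4³ = 64 ≡ 12 (mod 26), not 8.

(⇐) This fails: take t = 2. Then 2³ = 8 ≡ 8 (mod 26), yet 2 ≡ 2 (mod 13), not 4.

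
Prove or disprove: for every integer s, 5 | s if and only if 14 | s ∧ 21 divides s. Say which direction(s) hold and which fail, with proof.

Neither implication holds.

Forward direction. This fails: take s = 5. Certainly 5 ∣ 5, but 14 ∤ 5.

Converse. This fails: take s = 42. Both 14 ∣ 42 and 21 ∣ 42, yet 42 is not a multiple of 5 (since 42 = 8·5 + 2), so 5 ∤ 42.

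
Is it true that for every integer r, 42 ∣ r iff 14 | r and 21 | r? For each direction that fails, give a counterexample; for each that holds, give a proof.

(←) Suppose 14 ∣ r and 21 ∣ r. Any common multiple of 14 and 21 is a multiple of their lcm; here lcm(14, 21) = 14·21/gcd(14, 21) = 294/7 = 42, so 42 ∣ r.

(→) If 42 ∣ r, write r = 42q. Since 42 = 3·14, r = 14·(3q), so 14 ∣ r; and since 42 = 2·21, r = 21·(2q), so 21 ∣ r.

Both directions hold; the statement is true.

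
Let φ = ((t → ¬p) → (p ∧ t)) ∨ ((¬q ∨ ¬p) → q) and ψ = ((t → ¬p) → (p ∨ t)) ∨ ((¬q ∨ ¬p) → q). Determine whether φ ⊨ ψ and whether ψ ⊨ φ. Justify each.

Only the forward implication holds.

(⟸) This fails. Under p = T, q = F, t = F, the left side is false but the right side is true.

(⟹) Assume the antecedent. If p is true, the consequent reduces to true regardless of the other variables. If p is false, the antecedent forces (p = F, q = T, t = F) or (p = F, q = T, t = T), and the consequent holds there. Either way the consequent holds.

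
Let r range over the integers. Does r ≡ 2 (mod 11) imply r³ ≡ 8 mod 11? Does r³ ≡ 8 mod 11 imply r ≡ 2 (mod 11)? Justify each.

Both implications hold.

Forward direction. Suppose r ≡ 2 (mod 11). Write r = 11j + 2. Then (11j + 2)³ = 1331j³ + 726j² + 132j + 8 = 11(121j³ + 66j² + 12j) + 8, so r³ ≡ 8 (mod 11).

Converse. Suppose r³ ≡ 8 (mod 11). The only residue r in {0, …, 10} with r³ ≡ 8 (mod 11) is r = 2, so r ≡ 2 (mod 11).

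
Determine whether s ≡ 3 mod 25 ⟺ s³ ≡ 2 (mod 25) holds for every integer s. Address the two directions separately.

Equivalent; both directions hold.

(→) Suppose s ≡ 3 mod 25. Write s = 25j + 3. Then (25j + 3)³ = 15625j³ + 5625j² + 675j + 27 = 25(625j³ + 225j² + 27j + 1) + 2, so s³ ≡ 2 (mod 25).

(←) Conversely, suppose s³ ≡ 2 (mod 25). The only residue r in {0, …, 24} with r³ ≡ 2 (mod 25) is r = 3, so s ≡ 3 (mod 25).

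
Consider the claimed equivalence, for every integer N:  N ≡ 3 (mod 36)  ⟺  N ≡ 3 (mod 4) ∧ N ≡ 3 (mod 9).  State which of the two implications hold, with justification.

Both implications hold.

(⇐) If N ≡ 3 (mod 4) and N ≡ 3 (mod 9), then by the Chinese remainder theorem N ≡ 3 (mod 36). This is exactly N ≡ 3 (mod 36).

(⇒) Suppose N ≡ 3 (mod 36); write N = 36j + 3. Since 4 ∣ 36, reducing mod 4 gives N ≡ 3 (mod 4); since 9 ∣ 36, reducing mod 9 gives N ≡ 3 (mod 9).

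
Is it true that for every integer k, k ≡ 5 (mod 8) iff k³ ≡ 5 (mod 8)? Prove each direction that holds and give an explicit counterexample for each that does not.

Both implications hold.

(⇒) Suppose k ≡ 5 (mod 8). Write k = 8j + 5. Then (8j + 5)³ = 512j³ + 960j² + 600j + 125 = 8(64j³ + 120j² + 75j + 15) + 5, so k³ ≡ 5 (mod 8).

(⇐) Conversely, suppose k³ ≡ 5 (mod 8). The only residue r in {0, …, 7} with r³ ≡ 5 (mod 8) is r = 5, so k ≡ 5 (mod 8).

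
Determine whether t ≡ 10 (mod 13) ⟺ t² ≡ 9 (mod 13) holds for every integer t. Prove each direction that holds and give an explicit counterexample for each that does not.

[⇒] Suppose t ≡ 10 (mod 13). Write t = 13j + 10. Then (13j + 10)² = 169j² + 260j + 100 = 13(13j² + 20j + 7) + 9, so t² ≡ 9 (mod 13).

[⇐] This fails: take t = 3. Then 3² = 9 ≡ 9 (mod 13), yet 3 ≡ 3 (mod 13), not 10.

Only the forward implication holds.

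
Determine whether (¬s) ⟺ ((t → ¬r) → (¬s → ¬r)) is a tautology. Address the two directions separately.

Neither implication holds.

Forward direction. This fails. Under r = T, t = F, s = F, the left side is true but the right side is false.

Converse. This fails. Under r = F, t = F, s = T, the left side is false but the right side is true.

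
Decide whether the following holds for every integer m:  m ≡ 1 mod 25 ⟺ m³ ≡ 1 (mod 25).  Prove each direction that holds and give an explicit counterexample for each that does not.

Forward direction. Suppose m ≡ 1 mod 25. Write m = 25j + 1. Then (25j + 1)³ = 15625j³ + 1875j² + 75j + 1 = 25(625j³ + 75j² + 3j) + 1, so m³ ≡ 1 (mod 25).

Converse. Suppose m³ ≡ 1 (mod 25). The only residue r in {0, …, 24} with r³ ≡ 1 (mod 25) is r = 1, so m ≡ 1 (mod 25).

Both directions hold; the statement is true.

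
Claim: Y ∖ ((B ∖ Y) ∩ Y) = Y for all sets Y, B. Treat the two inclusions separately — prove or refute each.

Both inclusions hold; the sets are equal.

(⊆) Let x ∈ Y ∖ ((B ∖ Y) ∩ Y). Then either x ∈ Y and x ∉ B; or x ∈ Y ∩ B. In each case x ∈ Y, so Y ∖ ((B ∖ Y) ∩ Y) ⊆ Y.

(⊇) Let x ∈ Y. Then either x ∈ Y and x ∉ B; or x ∈ Y ∩ B. In each case x ∈ Y ∖ ((B ∖ Y) ∩ Y), so Y ⊆ Y ∖ ((B ∖ Y) ∩ Y).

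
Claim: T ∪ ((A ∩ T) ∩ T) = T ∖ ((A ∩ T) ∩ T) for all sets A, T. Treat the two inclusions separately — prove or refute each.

(⟹) This inclusion fails. Take A = {1}, T = {1}; then 1 ∈ T ∪ ((A ∩ T) ∩ T) but 1 ∉ T ∖ ((A ∩ T) ∩ T).

(⟸) Let x ∈ T ∖ ((A ∩ T) ∩ T). Then x ∈ T and x ∉ A, from which x ∈ T ∪ ((A ∩ T) ∩ T).

The sets are not equal: only the reverse inclusion holds.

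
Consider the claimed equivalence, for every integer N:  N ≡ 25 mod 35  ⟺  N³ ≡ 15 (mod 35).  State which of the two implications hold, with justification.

(⟹) Suppose N ≡ 25 mod 35. Write N = 35j + 25. Then (35j + 25)³ = 42875j³ + 91875j² + 65625j + 15625 = 35(1225j³ + 2625j² + 1875j + 446) + 15, so N³ ≡ 15 (mod 35).

(⟸) This fails: take N = 15. Then 15³ = 3375 ≡ 15 (mod 35), yet 15 ≡ 15 (mod 35), not 25.

(⇒) holds; (⇐) fails.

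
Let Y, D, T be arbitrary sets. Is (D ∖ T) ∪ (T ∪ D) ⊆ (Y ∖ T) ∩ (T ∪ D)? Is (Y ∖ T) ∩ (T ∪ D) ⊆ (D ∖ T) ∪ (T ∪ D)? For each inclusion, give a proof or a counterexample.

(⊆) fails; (⊇) holds.

(⟹) This inclusion fails. Take Y = ∅, D = {1}, T = ∅; then 1 ∈ (D ∖ T) ∪ (T ∪ D) but 1 ∉ (Y ∖ T) ∩ (T ∪ D).

(⟸) Let x ∈ (Y ∖ T) ∩ (T ∪ D). Then x ∈ Y ∩ D and x ∉ T, from which x ∈ (D ∖ T) ∪ (T ∪ D).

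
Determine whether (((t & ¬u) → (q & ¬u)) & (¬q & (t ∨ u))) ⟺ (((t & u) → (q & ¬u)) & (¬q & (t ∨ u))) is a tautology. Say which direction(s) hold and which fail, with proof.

Neither implication holds.

(⟹) This fails. Under t = T, u = T, q = F, the left side is true but the right side is false.

(⟸) This fails. Under t = T, u = F, q = F, the left side is false but the right side is true.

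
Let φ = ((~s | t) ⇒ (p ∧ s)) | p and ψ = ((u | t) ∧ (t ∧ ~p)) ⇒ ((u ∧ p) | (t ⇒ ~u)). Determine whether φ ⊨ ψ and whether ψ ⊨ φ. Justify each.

Only the forward direction holds.

Forward direction. Assume the antecedent. If p is true, the consequent reduces to true regardless of the other variables. If p is false, the antecedent forces (p = F, u = F, s = T, t = F) or (p = F, u = T, s = T, t = F), and the consequent holds there. Either way the consequent holds.

Converse. This fails. Under p = F, u = F, s = F, t = F, the left side is false but the right side is true.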